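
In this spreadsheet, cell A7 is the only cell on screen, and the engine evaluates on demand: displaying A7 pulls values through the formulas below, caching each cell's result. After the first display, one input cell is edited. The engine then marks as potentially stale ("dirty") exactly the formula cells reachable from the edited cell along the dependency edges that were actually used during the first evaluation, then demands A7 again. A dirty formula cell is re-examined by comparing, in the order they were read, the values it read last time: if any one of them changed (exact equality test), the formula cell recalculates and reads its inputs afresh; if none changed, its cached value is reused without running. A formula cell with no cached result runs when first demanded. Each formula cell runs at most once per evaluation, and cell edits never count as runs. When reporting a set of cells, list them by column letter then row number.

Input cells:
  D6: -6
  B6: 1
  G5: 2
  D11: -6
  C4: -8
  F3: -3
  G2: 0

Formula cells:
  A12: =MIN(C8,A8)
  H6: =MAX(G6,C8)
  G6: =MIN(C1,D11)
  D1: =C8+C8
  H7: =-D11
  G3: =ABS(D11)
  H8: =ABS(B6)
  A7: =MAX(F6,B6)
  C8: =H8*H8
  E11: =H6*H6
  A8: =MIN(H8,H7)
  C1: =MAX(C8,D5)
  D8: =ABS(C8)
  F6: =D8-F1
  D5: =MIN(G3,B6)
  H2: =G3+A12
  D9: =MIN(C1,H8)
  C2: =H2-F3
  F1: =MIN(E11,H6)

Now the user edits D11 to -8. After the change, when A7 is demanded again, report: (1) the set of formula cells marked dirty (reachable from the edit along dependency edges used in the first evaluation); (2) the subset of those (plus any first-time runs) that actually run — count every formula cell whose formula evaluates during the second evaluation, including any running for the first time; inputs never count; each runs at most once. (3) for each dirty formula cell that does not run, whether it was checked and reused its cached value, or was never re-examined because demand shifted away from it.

Initial pass — values computed on the first demand:
  G3 = ABS(-6) = 6
  D5 = MIN(6, 1) = 1
  H8 = ABS(1) = 1
  C8 = 1 * 1 = 1
  C1 = MAX(1, 1) = 1
  D8 = ABS(1) = 1
  G6 = MIN(1, -6) = -6
  H6 = MAX(-6, 1) = 1
  E11 = 1 * 1 = 1
  F1 = MIN(1, 1) = 1
  F6 = 1 - 1 = 0
  A7 = MAX(0, 1) = 1

Second demand — change propagation:
  G3: re-runs because D11 -6->-8; new result 8.
  D5: re-runs because G3 6->8; new result 1 (unchanged).
  C1: re-examined; everything it read last time is the same (C8 unchanged, D5 unchanged) — cache 1 kept, no run.
  G6: re-runs because D11 -6->-8; new result -8.
  H6: re-runs because G6 -6->-8; new result 1 (unchanged).
  E11: re-examined; everything it read last time is the same (H6 unchanged, H6 unchanged) — cache 1 kept, no run.
  F1: re-examined; everything it read last time is the same (E11 unchanged, H6 unchanged) — cache 1 kept, no run.
  F6: re-examined; everything it read last time is the same (D8 unchanged, F1 unchanged) — cache 0 kept, no run.
  A7: re-examined; everything it read last time is the same (F6 unchanged, B6 unchanged) — cache 1 kept, no run.

The important point: at C1 every value read last time is unchanged, so the dirty flag clears without a run.

Dirty set: A7, C1, D5, E11, F1, F6, G3, G6, H6.
Run set: D5, G3, G6, H6 (4 run).
Re-examined without running (cache reused): A7, C1, E11, F1, F6.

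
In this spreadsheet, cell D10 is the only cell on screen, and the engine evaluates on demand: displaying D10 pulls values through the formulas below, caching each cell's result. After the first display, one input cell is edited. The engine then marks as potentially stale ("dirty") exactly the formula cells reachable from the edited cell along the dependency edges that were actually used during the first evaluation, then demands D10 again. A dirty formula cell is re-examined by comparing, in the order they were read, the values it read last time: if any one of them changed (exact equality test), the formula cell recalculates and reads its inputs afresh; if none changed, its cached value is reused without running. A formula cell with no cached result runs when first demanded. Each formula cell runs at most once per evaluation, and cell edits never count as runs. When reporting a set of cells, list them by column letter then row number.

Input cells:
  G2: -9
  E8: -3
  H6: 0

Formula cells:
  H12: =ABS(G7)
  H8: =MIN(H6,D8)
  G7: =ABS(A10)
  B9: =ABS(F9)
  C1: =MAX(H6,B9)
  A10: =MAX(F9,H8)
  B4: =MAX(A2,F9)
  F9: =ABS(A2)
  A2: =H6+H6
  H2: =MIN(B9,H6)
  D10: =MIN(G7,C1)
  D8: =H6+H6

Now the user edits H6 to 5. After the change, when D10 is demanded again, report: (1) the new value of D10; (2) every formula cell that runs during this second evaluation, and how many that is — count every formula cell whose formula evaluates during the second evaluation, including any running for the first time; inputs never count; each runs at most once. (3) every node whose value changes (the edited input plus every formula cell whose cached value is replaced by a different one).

D10 now evaluates to 10.
Run set: A2, A10, B9, C1, D8, D10, F9, G7, H8 (9 run).
Changed values: A2, A10, B9, C1, D8, D10, F9, G7, H6, H8.

Initial pass — values computed on the first demand:
  A2 = 0 + 0 = 0
  D8 = 0 + 0 = 0
  F9 = ABS(0) = 0
  B9 = ABS(0) = 0
  C1 = MAX(0, 0) = 0
  H8 = MIN(0, 0) = 0
  A10 = MAX(0, 0) = 0
  G7 = ABS(0) = 0
  D10 = MIN(0, 0) = 0

Second demand — change propagation:
  A2: re-runs because H6 0->5; H6 0->5; new result 10.
  D8: re-runs because H6 0->5; H6 0->5; new result 10.
  F9: re-runs because A2 0->10; new result 10.
  B9: re-runs because F9 0->10; new result 10.
  C1: re-runs because H6 0->5; B9 0->10; new result 10.
  H8: re-runs because H6 0->5; D8 0->10; new result 5.
  A10: re-runs because F9 0->10; H8 0->5; new result 10.
  G7: re-runs because A10 0->10; new result 10.
  D10: re-runs because G7 0->10; C1 0->10; new result 10.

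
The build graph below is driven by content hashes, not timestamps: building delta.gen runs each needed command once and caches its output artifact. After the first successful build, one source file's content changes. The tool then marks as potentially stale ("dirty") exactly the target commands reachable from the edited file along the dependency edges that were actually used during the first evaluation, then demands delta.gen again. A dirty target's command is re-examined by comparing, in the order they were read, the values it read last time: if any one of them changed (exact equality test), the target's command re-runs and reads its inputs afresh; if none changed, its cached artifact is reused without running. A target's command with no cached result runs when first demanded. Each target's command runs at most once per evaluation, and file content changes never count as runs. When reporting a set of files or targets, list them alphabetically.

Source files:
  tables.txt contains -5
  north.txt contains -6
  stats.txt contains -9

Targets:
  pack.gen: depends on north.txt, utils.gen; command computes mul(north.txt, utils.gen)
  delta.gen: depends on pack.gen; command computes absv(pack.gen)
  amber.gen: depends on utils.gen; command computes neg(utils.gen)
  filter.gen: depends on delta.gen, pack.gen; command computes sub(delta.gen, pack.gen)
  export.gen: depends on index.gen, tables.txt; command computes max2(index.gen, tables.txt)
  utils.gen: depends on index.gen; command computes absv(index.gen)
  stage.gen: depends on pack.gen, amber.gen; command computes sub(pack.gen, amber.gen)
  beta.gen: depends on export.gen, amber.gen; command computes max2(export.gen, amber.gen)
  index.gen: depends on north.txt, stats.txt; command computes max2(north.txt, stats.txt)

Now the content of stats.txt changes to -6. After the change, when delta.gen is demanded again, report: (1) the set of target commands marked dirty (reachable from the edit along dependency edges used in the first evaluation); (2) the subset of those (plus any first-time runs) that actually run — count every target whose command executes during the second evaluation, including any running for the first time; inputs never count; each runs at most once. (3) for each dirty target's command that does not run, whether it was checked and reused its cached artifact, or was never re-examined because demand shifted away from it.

Dirty set: delta.gen, index.gen, pack.gen, utils.gen.
Run set: index.gen (1 run).
Re-examined without running (cache reused): delta.gen, pack.gen, utils.gen.
The important point: index.gen recomputes to an identical value, and the output ends up unchanged.

Initial pass — values computed on the first demand:
  index.gen = max2(-6, -9) = -6
  utils.gen = absv(-6) = 6
  pack.gen = mul(-6, 6) = -36
  delta.gen = absv(-36) = 36

Second demand — change propagation:
  index.gen: re-runs because stats.txt -9->-6; new result -6 (unchanged).
  utils.gen: re-examined; everything it read last time is the same (index.gen unchanged) — cache 6 kept, no run.
  pack.gen: re-examined; everything it read last time is the same (north.txt unchanged, utils.gen unchanged) — cache -36 kept, no run.
  delta.gen: re-examined; everything it read last time is the same (pack.gen unchanged) — cache 36 kept, no run.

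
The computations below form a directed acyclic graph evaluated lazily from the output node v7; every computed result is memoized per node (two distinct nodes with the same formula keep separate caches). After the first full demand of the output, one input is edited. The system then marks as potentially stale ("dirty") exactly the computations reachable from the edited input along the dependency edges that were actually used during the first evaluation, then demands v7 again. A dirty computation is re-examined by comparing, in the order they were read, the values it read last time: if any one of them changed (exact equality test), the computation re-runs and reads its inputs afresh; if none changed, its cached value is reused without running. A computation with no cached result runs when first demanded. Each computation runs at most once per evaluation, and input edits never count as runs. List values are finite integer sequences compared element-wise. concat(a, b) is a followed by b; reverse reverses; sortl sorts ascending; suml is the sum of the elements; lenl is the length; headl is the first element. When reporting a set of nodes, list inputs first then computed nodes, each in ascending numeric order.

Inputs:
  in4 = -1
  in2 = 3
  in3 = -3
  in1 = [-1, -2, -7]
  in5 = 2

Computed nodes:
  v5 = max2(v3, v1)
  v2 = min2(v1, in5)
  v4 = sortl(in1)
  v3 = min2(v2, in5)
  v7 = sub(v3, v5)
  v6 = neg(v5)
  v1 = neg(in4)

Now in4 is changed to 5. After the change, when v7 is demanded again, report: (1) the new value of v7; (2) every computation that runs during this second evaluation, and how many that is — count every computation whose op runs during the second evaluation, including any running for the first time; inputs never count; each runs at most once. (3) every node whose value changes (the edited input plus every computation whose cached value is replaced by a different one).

Demanding v7 again yields 0.
5 computations run: v1, v2, v3, v5, v7.
The nodes whose values change: in4, v1, v2, v3, v5.

First demand of the output computes:
  v1 = neg(-1) = 1
  v2 = min2(1, 2) = 1
  v3 = min2(1, 2) = 1
  v5 = max2(1, 1) = 1
  v7 = sub(1, 1) = 0

After the edit, cleaning proceeds:
  v1: a read changed (in4 -1->5) — executes, giving -5.
  v2: a read changed (v1 1->-5) — executes, giving -5.
  v3: a read changed (v2 1->-5) — executes, giving -5.
  v5: a read changed (v3 1->-5; v1 1->-5) — executes, giving -5.
  v7: a read changed (v3 1->-5; v5 1->-5) — executes, giving 0 — identical to its old value.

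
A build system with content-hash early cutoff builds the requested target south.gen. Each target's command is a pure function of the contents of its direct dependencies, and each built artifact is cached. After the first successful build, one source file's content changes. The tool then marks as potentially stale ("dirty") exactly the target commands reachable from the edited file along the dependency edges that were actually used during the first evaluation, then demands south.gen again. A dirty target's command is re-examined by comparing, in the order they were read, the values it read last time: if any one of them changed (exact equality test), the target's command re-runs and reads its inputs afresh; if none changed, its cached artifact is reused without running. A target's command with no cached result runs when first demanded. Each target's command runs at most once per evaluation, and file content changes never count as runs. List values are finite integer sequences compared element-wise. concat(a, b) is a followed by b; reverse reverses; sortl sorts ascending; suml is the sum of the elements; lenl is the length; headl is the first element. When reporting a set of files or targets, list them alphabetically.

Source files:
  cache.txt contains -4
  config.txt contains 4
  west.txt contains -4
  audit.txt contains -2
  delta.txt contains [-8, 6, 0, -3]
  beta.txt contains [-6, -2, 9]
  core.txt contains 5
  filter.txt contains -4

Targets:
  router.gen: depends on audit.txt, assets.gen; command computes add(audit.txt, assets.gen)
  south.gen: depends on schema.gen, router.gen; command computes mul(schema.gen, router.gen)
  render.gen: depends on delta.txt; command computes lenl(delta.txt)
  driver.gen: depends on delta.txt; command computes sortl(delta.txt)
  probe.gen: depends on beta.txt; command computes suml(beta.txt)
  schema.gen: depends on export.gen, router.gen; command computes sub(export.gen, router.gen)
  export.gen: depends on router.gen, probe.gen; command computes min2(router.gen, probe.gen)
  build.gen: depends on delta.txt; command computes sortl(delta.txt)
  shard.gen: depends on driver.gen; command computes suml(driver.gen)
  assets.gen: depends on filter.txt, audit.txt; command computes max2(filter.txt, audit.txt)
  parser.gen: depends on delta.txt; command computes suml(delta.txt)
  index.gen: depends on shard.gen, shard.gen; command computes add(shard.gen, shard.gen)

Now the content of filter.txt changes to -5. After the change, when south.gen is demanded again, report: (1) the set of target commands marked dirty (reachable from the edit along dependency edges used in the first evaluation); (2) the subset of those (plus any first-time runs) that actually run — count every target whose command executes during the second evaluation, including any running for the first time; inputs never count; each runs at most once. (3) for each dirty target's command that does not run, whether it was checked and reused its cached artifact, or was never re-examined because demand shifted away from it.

Marked dirty: assets.gen, export.gen, router.gen, schema.gen, south.gen.
Target commands that run: assets.gen — 1 in total.
Checked but reused from cache: export.gen, router.gen, schema.gen, south.gen.
Key observation: the change is absorbed at assets.gen — it re-runs but produces the same value, and the output's value is unchanged.

First evaluation (everything demanded from the output):
  assets.gen = max2(-4, -2) = -2
  probe.gen = suml([-6, -2, 9]) = 1
  router.gen = add(-2, -2) = -4
  export.gen = min2(-4, 1) = -4
  schema.gen = sub(-4, -4) = 0
  south.gen = mul(0, -4) = 0

Propagation after the edit:
  assets.gen: runs — filter.txt -4->-5; result -2 (same value as before).
  router.gen: checked — values it read are unchanged (audit.txt unchanged, assets.gen unchanged); reused cached -4 without running.
  export.gen: checked — values it read are unchanged (router.gen unchanged, probe.gen unchanged); reused cached -4 without running.
  schema.gen: checked — values it read are unchanged (export.gen unchanged, router.gen unchanged); reused cached 0 without running.
  south.gen: checked — values it read are unchanged (schema.gen unchanged, router.gen unchanged); reused cached 0 without running.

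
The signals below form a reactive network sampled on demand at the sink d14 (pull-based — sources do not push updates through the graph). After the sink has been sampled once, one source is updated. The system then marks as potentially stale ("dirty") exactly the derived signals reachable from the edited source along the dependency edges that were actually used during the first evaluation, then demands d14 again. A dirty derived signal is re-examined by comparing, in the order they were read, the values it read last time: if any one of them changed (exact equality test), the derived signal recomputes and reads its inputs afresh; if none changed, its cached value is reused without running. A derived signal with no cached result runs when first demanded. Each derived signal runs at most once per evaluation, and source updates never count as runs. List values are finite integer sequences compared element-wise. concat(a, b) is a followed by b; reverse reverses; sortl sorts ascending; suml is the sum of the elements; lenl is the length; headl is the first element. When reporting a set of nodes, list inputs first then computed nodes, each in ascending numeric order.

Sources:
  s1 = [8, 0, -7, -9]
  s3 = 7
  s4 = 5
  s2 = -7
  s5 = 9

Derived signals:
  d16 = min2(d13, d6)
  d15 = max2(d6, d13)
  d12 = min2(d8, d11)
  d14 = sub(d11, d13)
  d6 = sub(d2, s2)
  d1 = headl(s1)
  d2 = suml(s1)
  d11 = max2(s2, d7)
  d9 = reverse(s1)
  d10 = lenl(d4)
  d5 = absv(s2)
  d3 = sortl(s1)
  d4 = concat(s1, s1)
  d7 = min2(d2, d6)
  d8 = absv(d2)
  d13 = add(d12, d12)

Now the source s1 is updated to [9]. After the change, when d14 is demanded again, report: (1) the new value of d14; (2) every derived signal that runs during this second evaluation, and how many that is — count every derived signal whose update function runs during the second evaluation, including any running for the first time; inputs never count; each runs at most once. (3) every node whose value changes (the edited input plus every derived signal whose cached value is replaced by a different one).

d14 now evaluates to -9.
Run set: d2, d6, d7, d8, d11, d12, d13, d14 (8 run).
Changed values: s1, d2, d6, d7, d8, d11, d12, d13, d14.

Initial pass — values computed on the first demand:
  d2 = suml([8, 0, -7, -9]) = -8
  d6 = sub(-8, -7) = -1
  d7 = min2(-8, -1) = -8
  d8 = absv(-8) = 8
  d11 = max2(-7, -8) = -7
  d12 = min2(8, -7) = -7
  d13 = add(-7, -7) = -14
  d14 = sub(-7, -14) = 7

Second demand — change propagation:
  d2: re-runs because s1 [8, 0, -7, -9]->[9]; new result 9.
  d6: re-runs because d2 -8->9; new result 16.
  d7: re-runs because d2 -8->9; d6 -1->16; new result 9.
  d8: re-runs because d2 -8->9; new result 9.
  d11: re-runs because d7 -8->9; new result 9.
  d12: re-runs because d8 8->9; d11 -7->9; new result 9.
  d13: re-runs because d12 -7->9; d12 -7->9; new result 18.
  d14: re-runs because d11 -7->9; d13 -14->18; new result -9.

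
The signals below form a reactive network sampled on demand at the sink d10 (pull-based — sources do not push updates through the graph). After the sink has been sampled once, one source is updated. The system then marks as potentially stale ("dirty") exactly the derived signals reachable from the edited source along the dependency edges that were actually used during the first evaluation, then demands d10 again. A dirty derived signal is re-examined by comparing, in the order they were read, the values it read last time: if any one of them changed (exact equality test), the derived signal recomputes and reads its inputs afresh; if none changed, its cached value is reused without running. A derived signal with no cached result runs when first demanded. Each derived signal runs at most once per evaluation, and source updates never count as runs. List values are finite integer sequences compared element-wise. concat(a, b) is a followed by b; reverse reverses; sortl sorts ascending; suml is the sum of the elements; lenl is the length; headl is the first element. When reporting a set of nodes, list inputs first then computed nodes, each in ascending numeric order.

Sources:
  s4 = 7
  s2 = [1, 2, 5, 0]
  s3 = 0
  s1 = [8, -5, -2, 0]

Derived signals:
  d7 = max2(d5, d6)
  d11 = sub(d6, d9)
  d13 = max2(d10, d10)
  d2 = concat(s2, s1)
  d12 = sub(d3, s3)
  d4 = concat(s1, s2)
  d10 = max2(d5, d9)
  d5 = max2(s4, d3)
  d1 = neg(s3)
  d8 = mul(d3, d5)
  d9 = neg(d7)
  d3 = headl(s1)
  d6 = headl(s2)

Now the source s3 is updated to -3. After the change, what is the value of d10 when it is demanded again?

d10 now evaluates to 8.
The important point: nothing the output needs ever reads s3, so the edit is invisible to it.

Initial pass — values computed on the first demand:
  d3 = headl([8, -5, -2, 0]) = 8
  d5 = max2(7, 8) = 8
  d6 = headl([1, 2, 5, 0]) = 1
  d7 = max2(8, 1) = 8
  d9 = neg(8) = -8
  d10 = max2(8, -8) = 8

Second demand — change propagation:
  no demanded computation ever read s3, so the edit dirties nothing and nothing runs.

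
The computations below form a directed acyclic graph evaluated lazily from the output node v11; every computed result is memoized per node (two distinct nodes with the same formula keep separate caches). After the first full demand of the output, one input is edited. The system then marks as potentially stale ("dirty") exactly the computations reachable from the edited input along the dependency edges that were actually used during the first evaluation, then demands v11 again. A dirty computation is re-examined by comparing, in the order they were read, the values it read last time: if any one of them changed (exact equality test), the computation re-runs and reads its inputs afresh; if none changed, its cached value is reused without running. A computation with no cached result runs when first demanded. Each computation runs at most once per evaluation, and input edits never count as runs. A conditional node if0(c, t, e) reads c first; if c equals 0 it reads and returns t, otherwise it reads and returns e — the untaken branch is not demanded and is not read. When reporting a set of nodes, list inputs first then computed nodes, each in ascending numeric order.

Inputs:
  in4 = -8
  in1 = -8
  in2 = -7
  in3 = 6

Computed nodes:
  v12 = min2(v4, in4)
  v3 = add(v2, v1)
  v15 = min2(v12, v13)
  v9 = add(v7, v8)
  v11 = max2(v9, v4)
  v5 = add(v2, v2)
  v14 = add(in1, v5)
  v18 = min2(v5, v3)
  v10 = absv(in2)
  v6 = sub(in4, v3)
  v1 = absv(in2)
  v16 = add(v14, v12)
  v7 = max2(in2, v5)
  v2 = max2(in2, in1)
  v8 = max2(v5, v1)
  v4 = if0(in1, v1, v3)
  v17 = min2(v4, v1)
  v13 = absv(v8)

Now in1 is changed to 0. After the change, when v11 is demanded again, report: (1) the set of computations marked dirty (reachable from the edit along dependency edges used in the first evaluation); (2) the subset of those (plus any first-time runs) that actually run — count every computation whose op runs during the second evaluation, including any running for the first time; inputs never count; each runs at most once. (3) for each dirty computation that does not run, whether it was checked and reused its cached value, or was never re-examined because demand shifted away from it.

The edit dirties: v2, v3, v4, v5, v7, v8, v9, v11.
7 computations run: v2, v4, v5, v7, v8, v9, v11.
Unvisited dirty nodes (no longer demanded): v3.
Note the branch switch — demand abandons v3, which is never re-examined.

First demand of the output computes:
  v1 = absv(-7) = 7
  v2 = max2(-7, -8) = -7
  v3 = add(-7, 7) = 0
  v4 = if0(in1=-8 -> else branch v3) = 0
  v5 = add(-7, -7) = -14
  v7 = max2(-7, -14) = -7
  v8 = max2(-14, 7) = 7
  v9 = add(-7, 7) = 0
  v11 = max2(0, 0) = 0

After the edit, cleaning proceeds:
  v2: a read changed (in1 -8->0) — executes, giving 0.
  v3: stays stale; no demand reaches it after the flip.
  v4: a read changed (in1 -8->0) — executes, giving 7.
  v5: a read changed (v2 -7->0; v2 -7->0) — executes, giving 0.
  v7: a read changed (v5 -14->0) — executes, giving 0.
  v8: a read changed (v5 -14->0) — executes, giving 7 — identical to its old value.
  v9: a read changed (v7 -7->0) — executes, giving 7.
  v11: a read changed (v9 0->7; v4 0->7) — executes, giving 7.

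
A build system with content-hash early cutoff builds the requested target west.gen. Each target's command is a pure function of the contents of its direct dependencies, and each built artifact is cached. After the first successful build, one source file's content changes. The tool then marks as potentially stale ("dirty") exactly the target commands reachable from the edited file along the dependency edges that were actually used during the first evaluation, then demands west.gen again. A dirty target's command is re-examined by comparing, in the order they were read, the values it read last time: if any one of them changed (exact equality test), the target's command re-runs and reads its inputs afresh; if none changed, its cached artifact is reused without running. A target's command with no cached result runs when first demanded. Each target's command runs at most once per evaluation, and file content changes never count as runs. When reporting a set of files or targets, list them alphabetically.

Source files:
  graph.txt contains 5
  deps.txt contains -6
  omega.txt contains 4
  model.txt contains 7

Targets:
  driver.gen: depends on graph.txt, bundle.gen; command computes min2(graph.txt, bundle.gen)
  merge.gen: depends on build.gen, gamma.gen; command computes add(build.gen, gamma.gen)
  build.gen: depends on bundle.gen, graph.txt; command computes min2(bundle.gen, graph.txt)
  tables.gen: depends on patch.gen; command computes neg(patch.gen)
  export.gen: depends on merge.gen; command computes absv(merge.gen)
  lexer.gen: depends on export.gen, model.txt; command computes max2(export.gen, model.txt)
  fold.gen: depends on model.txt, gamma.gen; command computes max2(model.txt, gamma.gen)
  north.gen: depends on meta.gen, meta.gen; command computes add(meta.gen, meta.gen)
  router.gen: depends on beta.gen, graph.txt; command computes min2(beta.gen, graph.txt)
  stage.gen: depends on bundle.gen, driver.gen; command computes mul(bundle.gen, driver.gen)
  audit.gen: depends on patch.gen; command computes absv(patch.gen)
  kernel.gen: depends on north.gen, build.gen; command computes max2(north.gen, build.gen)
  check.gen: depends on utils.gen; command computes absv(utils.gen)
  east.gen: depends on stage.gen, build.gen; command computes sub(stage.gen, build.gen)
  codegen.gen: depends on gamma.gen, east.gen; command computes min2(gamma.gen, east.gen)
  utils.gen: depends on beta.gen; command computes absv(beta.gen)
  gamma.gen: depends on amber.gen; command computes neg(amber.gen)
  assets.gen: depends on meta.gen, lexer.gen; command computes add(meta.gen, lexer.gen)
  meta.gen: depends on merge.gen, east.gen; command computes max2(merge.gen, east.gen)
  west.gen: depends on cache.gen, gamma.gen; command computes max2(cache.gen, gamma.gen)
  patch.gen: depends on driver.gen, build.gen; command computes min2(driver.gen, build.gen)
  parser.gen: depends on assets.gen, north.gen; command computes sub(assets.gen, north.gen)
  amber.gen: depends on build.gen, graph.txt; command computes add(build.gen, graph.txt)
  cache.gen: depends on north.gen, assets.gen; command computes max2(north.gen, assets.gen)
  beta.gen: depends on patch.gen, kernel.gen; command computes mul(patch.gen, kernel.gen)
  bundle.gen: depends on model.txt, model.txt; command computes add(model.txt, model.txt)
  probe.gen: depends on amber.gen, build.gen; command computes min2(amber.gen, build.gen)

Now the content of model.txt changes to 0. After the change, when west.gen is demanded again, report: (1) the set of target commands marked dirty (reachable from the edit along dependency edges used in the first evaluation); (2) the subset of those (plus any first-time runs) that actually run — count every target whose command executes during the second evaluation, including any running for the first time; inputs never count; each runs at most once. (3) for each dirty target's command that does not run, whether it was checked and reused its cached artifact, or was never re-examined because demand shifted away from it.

First evaluation (everything demanded from the output):
  bundle.gen = add(7, 7) = 14
  build.gen = min2(14, 5) = 5
  amber.gen = add(5, 5) = 10
  driver.gen = min2(5, 14) = 5
  gamma.gen = neg(10) = -10
  merge.gen = add(5, -10) = -5
  export.gen = absv(-5) = 5
  lexer.gen = max2(5, 7) = 7
  stage.gen = mul(14, 5) = 70
  east.gen = sub(70, 5) = 65
  meta.gen = max2(-5, 65) = 65
  assets.gen = add(65, 7) = 72
  north.gen = add(65, 65) = 130
  cache.gen = max2(130, 72) = 130
  west.gen = max2(130, -10) = 130

Propagation after the edit:
  bundle.gen: runs — model.txt 7->0; model.txt 7->0; result 0.
  build.gen: runs — bundle.gen 14->0; result 0.
  amber.gen: runs — build.gen 5->0; result 5.
  driver.gen: runs — bundle.gen 14->0; result 0.
  gamma.gen: runs — amber.gen 10->5; result -5.
  merge.gen: runs — build.gen 5->0; gamma.gen -10->-5; result -5 (same value as before).
  export.gen: checked — values it read are unchanged (merge.gen unchanged); reused cached 5 without running.
  lexer.gen: runs — model.txt 7->0; result 5.
  stage.gen: runs — bundle.gen 14->0; driver.gen 5->0; result 0.
  east.gen: runs — stage.gen 70->0; build.gen 5->0; result 0.
  meta.gen: runs — east.gen 65->0; result 0.
  assets.gen: runs — meta.gen 65->0; lexer.gen 7->5; result 5.
  north.gen: runs — meta.gen 65->0; meta.gen 65->0; result 0.
  cache.gen: runs — north.gen 130->0; assets.gen 72->5; result 5.
  west.gen: runs — cache.gen 130->5; gamma.gen -10->-5; result 5.

Key observation: the cutoff stops propagation at export.gen — its inputs' values are unchanged, so it reuses its cache.

Marked dirty: amber.gen, assets.gen, build.gen, bundle.gen, cache.gen, driver.gen, east.gen, export.gen, gamma.gen, lexer.gen, merge.gen, meta.gen, north.gen, stage.gen, west.gen.
Target commands that run: amber.gen, assets.gen, build.gen, bundle.gen, cache.gen, driver.gen, east.gen, gamma.gen, lexer.gen, merge.gen, meta.gen, north.gen, stage.gen, west.gen — 14 in total.
Checked but reused from cache: export.gen.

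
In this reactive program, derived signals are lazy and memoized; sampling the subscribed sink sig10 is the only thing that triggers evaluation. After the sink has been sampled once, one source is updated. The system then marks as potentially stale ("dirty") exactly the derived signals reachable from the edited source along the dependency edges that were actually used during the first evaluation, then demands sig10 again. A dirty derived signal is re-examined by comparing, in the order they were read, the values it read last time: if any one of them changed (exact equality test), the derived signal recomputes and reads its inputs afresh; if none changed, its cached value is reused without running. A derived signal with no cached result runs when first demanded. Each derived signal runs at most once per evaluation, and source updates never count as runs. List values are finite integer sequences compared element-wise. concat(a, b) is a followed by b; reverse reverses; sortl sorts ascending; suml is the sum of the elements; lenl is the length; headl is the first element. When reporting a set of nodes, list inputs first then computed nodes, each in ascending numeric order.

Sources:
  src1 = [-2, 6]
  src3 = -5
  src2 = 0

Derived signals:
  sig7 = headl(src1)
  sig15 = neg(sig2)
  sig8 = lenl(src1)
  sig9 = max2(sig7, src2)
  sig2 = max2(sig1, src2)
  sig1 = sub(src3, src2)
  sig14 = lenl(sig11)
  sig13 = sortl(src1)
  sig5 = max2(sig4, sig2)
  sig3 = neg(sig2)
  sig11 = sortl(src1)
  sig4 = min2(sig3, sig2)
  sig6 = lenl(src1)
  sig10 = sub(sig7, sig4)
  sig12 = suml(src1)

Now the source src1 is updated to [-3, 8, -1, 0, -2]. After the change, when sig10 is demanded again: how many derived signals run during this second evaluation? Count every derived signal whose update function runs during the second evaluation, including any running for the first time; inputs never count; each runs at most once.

First demand of the output computes:
  sig1 = sub(-5, 0) = -5
  sig2 = max2(-5, 0) = 0
  sig3 = neg(0) = 0
  sig4 = min2(0, 0) = 0
  sig7 = headl([-2, 6]) = -2
  sig10 = sub(-2, 0) = -2

After the edit, cleaning proceeds:
  sig7: a read changed (src1 [-2, 6]->[-3, 8, -1, 0, -2]) — executes, giving -3.
  sig10: a read changed (sig7 -2->-3) — executes, giving -3.

2 derived signals run: sig7, sig10.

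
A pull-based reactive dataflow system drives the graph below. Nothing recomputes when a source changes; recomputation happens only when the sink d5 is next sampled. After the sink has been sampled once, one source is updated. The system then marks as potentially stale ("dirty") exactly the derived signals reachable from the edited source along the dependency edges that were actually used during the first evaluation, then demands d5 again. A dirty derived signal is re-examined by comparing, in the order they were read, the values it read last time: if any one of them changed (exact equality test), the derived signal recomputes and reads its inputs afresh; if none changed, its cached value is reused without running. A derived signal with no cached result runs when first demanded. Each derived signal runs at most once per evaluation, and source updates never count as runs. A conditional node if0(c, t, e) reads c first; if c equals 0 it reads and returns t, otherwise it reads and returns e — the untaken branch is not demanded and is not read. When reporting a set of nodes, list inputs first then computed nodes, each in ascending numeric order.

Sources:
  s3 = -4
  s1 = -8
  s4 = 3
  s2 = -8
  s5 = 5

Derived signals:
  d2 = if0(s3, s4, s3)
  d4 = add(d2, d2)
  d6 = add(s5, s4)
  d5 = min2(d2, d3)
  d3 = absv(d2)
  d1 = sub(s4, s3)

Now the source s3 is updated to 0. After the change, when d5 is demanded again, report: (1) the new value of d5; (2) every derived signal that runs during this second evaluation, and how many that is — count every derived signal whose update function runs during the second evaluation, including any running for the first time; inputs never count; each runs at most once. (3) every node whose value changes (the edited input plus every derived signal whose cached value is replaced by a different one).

First evaluation (everything demanded from the output):
  d2 = if0(s3=-4 -> else branch s3) = -4
  d3 = absv(-4) = 4
  d5 = min2(-4, 4) = -4

Propagation after the edit:
  d2: runs — s3 -4->0; s3 -4->0; result 3.
  d3: runs — d2 -4->3; result 3.
  d5: runs — d2 -4->3; d3 4->3; result 3.

New value of d5: 3.
Derived signals that run: d2, d3, d5 — 3 in total.
Values that change: s3, d2, d3, d5.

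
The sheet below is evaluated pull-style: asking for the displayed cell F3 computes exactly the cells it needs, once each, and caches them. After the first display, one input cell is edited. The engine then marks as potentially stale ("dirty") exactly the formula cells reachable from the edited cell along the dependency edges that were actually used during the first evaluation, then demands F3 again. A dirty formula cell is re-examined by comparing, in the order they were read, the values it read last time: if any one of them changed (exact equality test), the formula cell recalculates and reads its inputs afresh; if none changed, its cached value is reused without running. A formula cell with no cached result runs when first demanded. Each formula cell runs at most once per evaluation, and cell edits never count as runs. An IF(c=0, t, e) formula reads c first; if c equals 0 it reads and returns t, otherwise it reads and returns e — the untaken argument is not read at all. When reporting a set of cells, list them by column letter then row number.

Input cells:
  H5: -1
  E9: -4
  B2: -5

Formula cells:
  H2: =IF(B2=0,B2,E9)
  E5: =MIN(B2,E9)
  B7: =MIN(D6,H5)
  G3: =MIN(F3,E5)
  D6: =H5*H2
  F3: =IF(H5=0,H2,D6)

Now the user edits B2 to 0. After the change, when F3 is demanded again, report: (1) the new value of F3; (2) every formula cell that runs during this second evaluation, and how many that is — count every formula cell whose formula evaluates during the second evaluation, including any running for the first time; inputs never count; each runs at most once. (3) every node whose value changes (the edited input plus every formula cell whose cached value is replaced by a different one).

Demanding F3 again yields 0.
3 formula cells run: D6, F3, H2.
The nodes whose values change: B2, D6, F3, H2.

First demand of the output computes:
  H2 = IF(B2=0: B2=-5 -> else branch E9) = -4
  D6 = -1 * -4 = 4
  F3 = IF(H5=0: H5=-1 -> else branch D6) = 4

After the edit, cleaning proceeds:
  H2: a read changed (B2 -5->0) — executes, giving 0.
  D6: a read changed (H2 -4->0) — executes, giving 0.
  F3: a read changed (D6 4->0) — executes, giving 0.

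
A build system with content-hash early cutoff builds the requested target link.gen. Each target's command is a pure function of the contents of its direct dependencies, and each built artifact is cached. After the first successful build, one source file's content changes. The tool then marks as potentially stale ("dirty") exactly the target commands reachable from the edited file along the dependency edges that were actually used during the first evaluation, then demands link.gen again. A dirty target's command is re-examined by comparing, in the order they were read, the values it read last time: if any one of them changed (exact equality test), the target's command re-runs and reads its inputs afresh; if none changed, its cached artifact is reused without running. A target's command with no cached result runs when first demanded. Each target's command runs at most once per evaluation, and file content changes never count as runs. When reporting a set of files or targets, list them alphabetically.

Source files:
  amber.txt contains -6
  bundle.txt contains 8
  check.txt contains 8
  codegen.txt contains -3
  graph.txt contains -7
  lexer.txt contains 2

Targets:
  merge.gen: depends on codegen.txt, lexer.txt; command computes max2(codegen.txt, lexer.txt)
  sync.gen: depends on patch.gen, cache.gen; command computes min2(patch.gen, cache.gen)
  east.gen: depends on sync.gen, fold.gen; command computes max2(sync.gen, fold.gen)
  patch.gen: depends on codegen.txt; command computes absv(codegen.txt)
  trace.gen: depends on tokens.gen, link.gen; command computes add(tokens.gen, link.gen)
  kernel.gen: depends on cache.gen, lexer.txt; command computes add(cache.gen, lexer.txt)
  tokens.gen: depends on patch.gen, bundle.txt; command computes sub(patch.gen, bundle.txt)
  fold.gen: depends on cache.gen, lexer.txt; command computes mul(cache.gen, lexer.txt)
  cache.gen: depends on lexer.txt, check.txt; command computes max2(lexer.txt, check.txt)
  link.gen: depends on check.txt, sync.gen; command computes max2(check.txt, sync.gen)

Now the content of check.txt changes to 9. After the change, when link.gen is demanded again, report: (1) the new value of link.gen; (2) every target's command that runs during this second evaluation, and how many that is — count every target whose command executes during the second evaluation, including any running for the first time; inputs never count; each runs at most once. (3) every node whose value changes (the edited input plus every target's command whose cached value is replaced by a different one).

New value of link.gen: 9.
Target commands that run: cache.gen, link.gen, sync.gen — 3 in total.
Values that change: cache.gen, check.txt, link.gen.

First evaluation (everything demanded from the output):
  cache.gen = max2(2, 8) = 8
  patch.gen = absv(-3) = 3
  sync.gen = min2(3, 8) = 3
  link.gen = max2(8, 3) = 8

Propagation after the edit:
  cache.gen: runs — check.txt 8->9; result 9.
  sync.gen: runs — cache.gen 8->9; result 3 (same value as before).
  link.gen: runs — check.txt 8->9; result 9.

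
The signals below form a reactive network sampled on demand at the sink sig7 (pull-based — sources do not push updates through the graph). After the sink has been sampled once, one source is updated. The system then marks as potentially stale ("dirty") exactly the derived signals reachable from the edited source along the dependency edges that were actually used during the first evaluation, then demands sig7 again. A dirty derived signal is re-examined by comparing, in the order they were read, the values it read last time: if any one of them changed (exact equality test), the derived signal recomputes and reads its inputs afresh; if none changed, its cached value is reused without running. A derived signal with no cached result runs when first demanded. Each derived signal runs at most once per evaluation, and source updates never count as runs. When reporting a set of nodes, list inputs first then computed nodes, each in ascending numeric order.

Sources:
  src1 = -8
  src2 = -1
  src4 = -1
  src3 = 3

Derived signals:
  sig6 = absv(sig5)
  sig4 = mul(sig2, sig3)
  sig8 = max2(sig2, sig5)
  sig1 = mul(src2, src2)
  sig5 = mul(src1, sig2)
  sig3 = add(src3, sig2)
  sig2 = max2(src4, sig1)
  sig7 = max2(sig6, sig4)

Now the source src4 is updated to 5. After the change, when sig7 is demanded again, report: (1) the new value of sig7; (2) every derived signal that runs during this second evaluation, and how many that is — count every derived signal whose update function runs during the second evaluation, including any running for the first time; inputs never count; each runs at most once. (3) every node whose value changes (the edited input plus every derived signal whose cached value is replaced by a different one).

Initial pass — values computed on the first demand:
  sig1 = mul(-1, -1) = 1
  sig2 = max2(-1, 1) = 1
  sig3 = add(3, 1) = 4
  sig4 = mul(1, 4) = 4
  sig5 = mul(-8, 1) = -8
  sig6 = absv(-8) = 8
  sig7 = max2(8, 4) = 8

Second demand — change propagation:
  sig2: re-runs because src4 -1->5; new result 5.
  sig3: re-runs because sig2 1->5; new result 8.
  sig4: re-runs because sig2 1->5; sig3 4->8; new result 40.
  sig5: re-runs because sig2 1->5; new result -40.
  sig6: re-runs because sig5 -8->-40; new result 40.
  sig7: re-runs because sig6 8->40; sig4 4->40; new result 40.

sig7 now evaluates to 40.
Run set: sig2, sig3, sig4, sig5, sig6, sig7 (6 run).
Changed values: src4, sig2, sig3, sig4, sig5, sig6, sig7.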